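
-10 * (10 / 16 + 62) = -2505 / 4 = -626.25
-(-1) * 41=41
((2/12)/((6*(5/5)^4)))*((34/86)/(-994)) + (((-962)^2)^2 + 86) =1317824656504658047/1538712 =856446597222.00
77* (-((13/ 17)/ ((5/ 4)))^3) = -10826816/ 614125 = -17.63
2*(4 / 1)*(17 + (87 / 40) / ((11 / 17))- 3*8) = -1601 / 55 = -29.11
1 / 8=0.12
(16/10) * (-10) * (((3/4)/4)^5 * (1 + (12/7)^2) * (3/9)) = -15633/3211264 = -0.00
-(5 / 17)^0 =-1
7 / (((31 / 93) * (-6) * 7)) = -1 / 2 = -0.50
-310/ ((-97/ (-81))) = -25110/ 97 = -258.87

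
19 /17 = 1.12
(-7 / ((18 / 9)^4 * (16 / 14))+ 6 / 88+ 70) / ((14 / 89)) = 8732413 / 19712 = 443.00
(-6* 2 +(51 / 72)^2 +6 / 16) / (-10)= 6407 / 5760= 1.11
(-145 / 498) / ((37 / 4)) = -290 / 9213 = -0.03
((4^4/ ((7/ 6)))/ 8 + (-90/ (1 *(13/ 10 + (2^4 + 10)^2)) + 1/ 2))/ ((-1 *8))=-2635643/ 758576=-3.47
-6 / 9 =-2 / 3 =-0.67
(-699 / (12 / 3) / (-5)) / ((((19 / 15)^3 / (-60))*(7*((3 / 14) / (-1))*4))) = 2359125 / 13718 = 171.97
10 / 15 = 2 / 3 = 0.67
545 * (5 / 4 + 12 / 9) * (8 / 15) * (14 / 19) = 94612 / 171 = 553.29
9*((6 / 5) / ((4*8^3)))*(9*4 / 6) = 0.03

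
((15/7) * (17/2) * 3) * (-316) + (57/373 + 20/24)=-17266.16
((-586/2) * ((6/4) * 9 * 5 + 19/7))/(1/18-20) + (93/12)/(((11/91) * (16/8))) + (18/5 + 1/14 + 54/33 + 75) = 1143.87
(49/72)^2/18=2401/93312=0.03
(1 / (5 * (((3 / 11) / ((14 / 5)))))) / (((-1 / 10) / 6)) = -616 / 5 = -123.20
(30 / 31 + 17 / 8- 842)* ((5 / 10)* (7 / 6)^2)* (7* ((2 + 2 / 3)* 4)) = -71360807 / 1674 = -42628.92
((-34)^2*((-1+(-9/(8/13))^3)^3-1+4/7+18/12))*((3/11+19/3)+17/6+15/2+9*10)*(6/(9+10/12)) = -88076082139090218785757345/38109446144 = -2311135192211577.97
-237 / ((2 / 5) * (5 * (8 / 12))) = -711 / 4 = -177.75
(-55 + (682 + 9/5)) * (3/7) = 269.49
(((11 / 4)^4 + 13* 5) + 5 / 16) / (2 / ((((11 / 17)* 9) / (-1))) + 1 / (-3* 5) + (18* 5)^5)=15523695 / 748268927948032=0.00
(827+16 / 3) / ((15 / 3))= 2497 / 15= 166.47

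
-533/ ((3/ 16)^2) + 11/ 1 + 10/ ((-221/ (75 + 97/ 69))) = -693220127/ 45747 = -15153.35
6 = 6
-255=-255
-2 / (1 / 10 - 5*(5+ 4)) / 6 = 0.01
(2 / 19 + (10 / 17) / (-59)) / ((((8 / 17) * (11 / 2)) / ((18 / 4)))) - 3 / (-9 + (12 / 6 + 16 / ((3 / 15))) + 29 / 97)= 3645803 / 29224470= 0.12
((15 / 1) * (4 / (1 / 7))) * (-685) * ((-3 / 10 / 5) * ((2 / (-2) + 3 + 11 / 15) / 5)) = 235914 / 25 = 9436.56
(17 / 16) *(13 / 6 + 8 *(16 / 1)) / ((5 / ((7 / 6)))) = 92939 / 2880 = 32.27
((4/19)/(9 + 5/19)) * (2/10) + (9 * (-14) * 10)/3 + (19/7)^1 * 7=-401.00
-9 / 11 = -0.82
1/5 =0.20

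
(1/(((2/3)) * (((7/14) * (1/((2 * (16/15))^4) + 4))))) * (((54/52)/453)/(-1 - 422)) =-1572864/391641394469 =-0.00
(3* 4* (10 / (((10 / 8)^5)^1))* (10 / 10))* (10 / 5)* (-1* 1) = -49152 / 625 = -78.64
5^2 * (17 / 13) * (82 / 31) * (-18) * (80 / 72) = -697000 / 403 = -1729.53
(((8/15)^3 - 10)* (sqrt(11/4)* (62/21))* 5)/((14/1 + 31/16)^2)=-0.95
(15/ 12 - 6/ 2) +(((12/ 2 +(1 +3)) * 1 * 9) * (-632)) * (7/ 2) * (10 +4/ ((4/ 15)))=-19908007/ 4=-4977001.75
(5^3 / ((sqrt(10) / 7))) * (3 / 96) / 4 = 175 * sqrt(10) / 256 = 2.16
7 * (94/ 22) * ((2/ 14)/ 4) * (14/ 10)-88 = -19031/ 220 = -86.50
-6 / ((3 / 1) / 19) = -38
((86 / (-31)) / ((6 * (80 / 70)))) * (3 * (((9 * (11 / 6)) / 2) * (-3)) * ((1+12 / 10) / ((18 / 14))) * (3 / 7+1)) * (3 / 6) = 36421 / 992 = 36.71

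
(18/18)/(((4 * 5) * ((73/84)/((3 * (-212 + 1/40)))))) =-534177/14600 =-36.59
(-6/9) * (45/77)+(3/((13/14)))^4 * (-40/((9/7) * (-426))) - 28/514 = 301469395252/40128747659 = 7.51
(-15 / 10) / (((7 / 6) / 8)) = -72 / 7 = -10.29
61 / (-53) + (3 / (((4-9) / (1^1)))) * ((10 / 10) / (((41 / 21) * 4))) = -53359 / 43460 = -1.23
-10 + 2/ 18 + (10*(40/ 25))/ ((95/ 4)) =-7879/ 855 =-9.22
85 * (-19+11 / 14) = -1548.21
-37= -37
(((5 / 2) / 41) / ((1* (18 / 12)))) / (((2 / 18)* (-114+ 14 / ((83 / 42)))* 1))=-0.00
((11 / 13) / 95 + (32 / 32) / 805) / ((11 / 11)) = 2018 / 198835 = 0.01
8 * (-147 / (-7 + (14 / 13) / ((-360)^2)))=141523200 / 842399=168.00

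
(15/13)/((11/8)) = 120/143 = 0.84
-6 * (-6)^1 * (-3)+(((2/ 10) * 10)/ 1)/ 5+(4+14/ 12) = -3073/ 30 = -102.43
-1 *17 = -17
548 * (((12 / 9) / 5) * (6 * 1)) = 4384 / 5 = 876.80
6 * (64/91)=384/91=4.22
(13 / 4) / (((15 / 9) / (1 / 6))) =13 / 40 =0.32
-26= -26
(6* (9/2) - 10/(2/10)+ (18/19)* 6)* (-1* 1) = 329/19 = 17.32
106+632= 738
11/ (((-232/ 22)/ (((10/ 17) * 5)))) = -3025/ 986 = -3.07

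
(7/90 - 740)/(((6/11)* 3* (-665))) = 732523/1077300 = 0.68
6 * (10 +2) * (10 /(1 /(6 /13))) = 332.31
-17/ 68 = -1/ 4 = -0.25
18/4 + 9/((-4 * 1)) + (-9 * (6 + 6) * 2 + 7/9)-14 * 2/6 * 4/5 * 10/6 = -7891/36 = -219.19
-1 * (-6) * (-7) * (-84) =3528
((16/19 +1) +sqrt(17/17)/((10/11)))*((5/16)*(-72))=-5031/76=-66.20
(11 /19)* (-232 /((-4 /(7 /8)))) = 2233 /76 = 29.38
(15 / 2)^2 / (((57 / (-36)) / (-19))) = 675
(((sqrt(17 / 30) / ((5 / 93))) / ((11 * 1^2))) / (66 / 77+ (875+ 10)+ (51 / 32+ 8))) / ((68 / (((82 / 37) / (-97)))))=-71176 * sqrt(510) / 3365463352075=-0.00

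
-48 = -48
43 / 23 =1.87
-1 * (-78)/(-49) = -78/49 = -1.59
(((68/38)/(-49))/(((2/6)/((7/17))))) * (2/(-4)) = 3/133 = 0.02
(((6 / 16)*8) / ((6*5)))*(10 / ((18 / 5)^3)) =125 / 5832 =0.02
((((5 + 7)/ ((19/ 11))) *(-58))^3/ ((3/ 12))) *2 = -523401494.58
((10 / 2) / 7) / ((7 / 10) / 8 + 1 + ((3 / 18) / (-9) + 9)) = 10800 / 152243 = 0.07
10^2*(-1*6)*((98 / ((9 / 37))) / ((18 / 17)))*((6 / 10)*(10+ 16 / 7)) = -15146320 / 9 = -1682924.44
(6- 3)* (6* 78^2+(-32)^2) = 112584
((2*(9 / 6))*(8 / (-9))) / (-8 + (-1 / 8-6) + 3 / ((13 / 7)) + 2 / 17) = 14144 / 65727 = 0.22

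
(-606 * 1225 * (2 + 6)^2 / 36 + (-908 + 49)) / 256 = -5158.56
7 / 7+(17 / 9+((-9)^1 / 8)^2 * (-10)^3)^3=-753297759658421 / 373248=-2018223164.38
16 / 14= 8 / 7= 1.14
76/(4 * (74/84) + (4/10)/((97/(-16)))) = 387030/17609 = 21.98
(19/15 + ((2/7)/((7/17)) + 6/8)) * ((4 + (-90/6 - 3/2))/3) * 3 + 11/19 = -744119/22344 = -33.30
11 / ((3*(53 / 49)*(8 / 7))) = 3773 / 1272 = 2.97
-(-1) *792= 792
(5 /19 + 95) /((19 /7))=12670 /361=35.10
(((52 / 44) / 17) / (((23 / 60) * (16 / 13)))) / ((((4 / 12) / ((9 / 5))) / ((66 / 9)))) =4563 / 782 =5.84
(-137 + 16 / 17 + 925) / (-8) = -3353 / 34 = -98.62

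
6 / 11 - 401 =-4405 / 11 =-400.45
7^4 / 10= 2401 / 10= 240.10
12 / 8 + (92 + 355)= 448.50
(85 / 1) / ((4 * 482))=85 / 1928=0.04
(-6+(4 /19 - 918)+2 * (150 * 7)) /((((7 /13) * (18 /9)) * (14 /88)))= 6391528 /931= 6865.23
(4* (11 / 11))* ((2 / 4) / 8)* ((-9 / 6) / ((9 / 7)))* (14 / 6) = -49 / 72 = -0.68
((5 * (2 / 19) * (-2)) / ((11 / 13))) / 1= -260 / 209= -1.24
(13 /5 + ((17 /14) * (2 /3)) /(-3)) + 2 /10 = 797 /315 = 2.53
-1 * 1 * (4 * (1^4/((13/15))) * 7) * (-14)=5880/13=452.31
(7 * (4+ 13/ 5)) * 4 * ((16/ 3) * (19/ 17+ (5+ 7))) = 1098944/ 85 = 12928.75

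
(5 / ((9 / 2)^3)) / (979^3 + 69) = 0.00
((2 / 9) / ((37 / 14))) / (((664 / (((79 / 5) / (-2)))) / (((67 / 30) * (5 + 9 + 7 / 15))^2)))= -116894534113 / 111937950000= -1.04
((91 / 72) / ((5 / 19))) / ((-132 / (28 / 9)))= -12103 / 106920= -0.11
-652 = -652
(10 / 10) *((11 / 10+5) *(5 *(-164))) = -5002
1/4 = 0.25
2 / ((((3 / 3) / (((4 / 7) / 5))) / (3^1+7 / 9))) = 272 / 315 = 0.86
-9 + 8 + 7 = 6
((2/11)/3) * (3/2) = 1/11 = 0.09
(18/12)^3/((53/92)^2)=28566/2809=10.17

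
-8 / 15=-0.53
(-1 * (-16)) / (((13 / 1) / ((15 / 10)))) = 24 / 13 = 1.85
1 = 1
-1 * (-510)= 510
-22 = -22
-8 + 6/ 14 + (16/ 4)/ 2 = -39/ 7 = -5.57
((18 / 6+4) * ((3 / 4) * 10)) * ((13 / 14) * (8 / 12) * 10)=325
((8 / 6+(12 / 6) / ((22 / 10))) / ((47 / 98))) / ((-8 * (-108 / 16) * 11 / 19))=68894 / 460647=0.15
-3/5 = -0.60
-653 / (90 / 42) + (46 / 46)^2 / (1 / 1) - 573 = -13151 / 15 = -876.73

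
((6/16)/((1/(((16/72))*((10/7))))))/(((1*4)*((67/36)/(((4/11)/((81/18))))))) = 20/15477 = 0.00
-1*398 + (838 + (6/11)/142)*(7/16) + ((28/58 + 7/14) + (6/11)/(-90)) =-30.40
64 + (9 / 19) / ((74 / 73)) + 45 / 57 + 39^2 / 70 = 112646 / 1295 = 86.99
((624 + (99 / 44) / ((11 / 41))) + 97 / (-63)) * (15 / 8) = 8743535 / 7392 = 1182.84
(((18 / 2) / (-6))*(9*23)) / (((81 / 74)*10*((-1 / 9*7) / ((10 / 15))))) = 851 / 35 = 24.31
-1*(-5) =5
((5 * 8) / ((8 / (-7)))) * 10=-350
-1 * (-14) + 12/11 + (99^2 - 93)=106954/11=9723.09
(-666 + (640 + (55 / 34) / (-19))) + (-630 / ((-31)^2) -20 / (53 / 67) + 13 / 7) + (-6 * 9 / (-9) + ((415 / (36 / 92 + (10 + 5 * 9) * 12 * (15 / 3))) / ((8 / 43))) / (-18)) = -55644011963537603 / 1258796660013648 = -44.20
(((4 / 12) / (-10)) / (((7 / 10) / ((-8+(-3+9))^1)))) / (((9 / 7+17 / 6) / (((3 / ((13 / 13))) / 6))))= 2 / 173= 0.01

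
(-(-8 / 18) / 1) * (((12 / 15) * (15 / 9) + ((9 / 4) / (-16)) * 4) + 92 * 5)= 22117 / 108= 204.79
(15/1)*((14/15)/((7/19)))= 38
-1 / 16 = -0.06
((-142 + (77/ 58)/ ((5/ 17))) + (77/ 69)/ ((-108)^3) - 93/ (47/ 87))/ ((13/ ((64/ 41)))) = -183415682045683/ 4933253724165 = -37.18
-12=-12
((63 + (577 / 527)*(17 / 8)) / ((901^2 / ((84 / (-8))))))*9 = -0.01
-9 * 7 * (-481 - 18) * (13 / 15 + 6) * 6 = 6476022 / 5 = 1295204.40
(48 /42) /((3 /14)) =16 /3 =5.33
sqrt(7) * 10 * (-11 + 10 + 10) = 90 * sqrt(7) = 238.12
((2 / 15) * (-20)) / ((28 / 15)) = -10 / 7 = -1.43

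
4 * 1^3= 4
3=3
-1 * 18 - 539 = -557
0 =0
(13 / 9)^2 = 2.09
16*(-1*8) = -128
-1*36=-36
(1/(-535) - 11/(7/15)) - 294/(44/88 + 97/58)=-1785316/11235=-158.91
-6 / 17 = -0.35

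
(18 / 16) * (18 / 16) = 81 / 64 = 1.27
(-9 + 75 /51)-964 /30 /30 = -32897 /3825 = -8.60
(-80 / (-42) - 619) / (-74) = 8.34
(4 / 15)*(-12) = -16 / 5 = -3.20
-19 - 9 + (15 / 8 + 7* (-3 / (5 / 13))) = -3229 / 40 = -80.72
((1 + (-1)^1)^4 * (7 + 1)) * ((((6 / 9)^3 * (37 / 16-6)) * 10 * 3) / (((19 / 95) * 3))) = 0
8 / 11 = 0.73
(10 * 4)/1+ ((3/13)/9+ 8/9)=4787/117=40.91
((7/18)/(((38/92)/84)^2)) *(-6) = -96503.67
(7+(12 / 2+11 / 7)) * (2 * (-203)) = -5916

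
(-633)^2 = 400689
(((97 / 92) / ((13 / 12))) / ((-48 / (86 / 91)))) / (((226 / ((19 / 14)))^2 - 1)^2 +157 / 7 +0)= -543568891 / 21813088285230073312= -0.00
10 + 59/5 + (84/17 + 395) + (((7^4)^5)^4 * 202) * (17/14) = 845151140760748219457978975611491208266962044489136937476865394916250983/85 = 9942954597185273170093870000000000000000000000000000000000000000000000.00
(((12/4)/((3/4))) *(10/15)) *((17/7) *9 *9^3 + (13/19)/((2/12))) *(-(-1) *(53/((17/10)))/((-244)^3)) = -0.09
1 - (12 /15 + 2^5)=-159 /5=-31.80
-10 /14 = -5 /7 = -0.71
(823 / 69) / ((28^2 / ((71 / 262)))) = 58433 / 14173152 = 0.00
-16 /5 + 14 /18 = -109 /45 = -2.42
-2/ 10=-1/ 5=-0.20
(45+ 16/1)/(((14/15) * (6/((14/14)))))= 305/28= 10.89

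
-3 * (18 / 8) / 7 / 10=-0.10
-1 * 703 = -703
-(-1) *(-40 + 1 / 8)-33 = -583 / 8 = -72.88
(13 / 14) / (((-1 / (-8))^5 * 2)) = 106496 / 7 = 15213.71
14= 14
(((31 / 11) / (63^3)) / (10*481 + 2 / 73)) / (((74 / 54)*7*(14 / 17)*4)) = 38471 / 518810516265888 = 0.00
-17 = -17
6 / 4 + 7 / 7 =5 / 2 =2.50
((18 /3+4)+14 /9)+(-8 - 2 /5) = 142 /45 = 3.16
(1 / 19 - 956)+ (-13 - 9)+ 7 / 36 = -668783 / 684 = -977.75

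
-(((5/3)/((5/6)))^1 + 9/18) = -5/2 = -2.50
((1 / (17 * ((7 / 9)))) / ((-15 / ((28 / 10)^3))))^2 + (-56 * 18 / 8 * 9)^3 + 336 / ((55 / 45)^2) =-19919679405048284904 / 13659765625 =-1458273879.06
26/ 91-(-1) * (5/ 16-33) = -3629/ 112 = -32.40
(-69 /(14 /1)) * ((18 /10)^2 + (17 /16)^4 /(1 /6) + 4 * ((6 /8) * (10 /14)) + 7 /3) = -6078641089 /80281600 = -75.72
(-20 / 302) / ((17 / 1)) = -10 / 2567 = -0.00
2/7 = 0.29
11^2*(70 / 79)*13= 110110 / 79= 1393.80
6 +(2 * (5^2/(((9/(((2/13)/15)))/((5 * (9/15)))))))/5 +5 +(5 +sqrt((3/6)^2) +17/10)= 10667/585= 18.23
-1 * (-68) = 68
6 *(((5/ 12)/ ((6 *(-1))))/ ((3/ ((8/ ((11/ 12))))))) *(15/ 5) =-40/ 11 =-3.64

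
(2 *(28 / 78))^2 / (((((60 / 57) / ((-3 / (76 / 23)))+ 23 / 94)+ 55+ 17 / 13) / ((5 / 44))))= 2118760 / 2003697267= 0.00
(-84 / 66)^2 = 196 / 121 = 1.62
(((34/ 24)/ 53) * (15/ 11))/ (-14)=-85/ 32648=-0.00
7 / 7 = 1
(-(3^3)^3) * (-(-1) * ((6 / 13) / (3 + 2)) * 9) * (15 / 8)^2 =-23914845 / 416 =-57487.61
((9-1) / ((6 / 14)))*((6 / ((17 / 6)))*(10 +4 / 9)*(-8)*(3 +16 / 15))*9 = -10275328 / 85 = -120886.21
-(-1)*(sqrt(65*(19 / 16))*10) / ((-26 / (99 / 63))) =-55*sqrt(1235) / 364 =-5.31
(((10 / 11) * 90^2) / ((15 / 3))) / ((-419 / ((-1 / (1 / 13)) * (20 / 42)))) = 702000 / 32263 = 21.76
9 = 9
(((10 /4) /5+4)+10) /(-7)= -29 /14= -2.07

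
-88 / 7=-12.57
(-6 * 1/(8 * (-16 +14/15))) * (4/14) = 45/3164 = 0.01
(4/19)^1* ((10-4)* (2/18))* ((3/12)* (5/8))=0.02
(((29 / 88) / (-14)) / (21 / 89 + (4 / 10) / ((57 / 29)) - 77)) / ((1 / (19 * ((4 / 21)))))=4658705 / 4186861448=0.00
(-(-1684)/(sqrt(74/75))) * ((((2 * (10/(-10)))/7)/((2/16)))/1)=-67360 * sqrt(222)/259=-3875.06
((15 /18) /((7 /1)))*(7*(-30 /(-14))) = 25 /14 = 1.79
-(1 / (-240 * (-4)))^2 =-1 / 921600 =-0.00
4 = 4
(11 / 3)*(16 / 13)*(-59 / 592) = -649 / 1443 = -0.45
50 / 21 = 2.38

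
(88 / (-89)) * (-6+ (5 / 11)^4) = 5.89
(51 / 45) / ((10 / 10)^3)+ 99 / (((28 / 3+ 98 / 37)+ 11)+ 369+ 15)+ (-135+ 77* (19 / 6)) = 29872399 / 271050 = 110.21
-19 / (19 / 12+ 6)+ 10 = 682 / 91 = 7.49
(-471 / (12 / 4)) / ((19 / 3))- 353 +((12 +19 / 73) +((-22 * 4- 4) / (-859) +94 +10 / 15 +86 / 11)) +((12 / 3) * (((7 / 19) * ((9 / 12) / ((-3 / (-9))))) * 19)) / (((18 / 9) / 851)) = 2087241855467 / 78634578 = 26543.56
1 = 1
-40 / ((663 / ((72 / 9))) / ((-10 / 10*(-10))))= -3200 / 663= -4.83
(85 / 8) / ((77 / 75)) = 6375 / 616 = 10.35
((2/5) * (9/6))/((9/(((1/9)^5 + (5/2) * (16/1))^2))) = 5578859765521/52301766015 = 106.67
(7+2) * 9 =81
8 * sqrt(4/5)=16 * sqrt(5)/5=7.16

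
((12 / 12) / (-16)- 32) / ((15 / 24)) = -51.30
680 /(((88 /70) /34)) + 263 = 205193 /11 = 18653.91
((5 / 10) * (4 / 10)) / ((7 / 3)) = 3 / 35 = 0.09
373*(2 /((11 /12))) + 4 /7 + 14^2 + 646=127542 /77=1656.39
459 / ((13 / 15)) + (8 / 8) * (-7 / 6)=41219 / 78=528.45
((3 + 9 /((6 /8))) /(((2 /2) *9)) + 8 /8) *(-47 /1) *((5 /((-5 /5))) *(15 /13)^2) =141000 /169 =834.32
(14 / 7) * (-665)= -1330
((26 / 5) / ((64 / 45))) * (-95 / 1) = -11115 / 32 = -347.34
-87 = -87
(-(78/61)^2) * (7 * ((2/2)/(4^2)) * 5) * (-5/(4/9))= 2395575/59536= 40.24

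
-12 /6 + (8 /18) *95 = 40.22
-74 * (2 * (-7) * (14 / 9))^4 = -109208390144 / 6561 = -16645083.09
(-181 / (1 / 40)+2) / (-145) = 7238 / 145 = 49.92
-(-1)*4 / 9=4 / 9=0.44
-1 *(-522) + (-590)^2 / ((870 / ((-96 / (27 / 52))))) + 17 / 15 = -287571133 / 3915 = -73453.67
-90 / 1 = -90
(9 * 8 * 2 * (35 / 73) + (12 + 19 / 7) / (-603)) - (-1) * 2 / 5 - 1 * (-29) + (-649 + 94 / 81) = -7618288471 / 13865985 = -549.42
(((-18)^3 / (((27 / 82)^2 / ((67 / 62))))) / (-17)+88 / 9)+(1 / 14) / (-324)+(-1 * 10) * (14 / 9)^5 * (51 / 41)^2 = 1070294000498449 / 325489057992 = 3288.26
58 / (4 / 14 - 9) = -406 / 61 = -6.66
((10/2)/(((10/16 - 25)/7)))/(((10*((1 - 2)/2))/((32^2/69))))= 57344/13455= 4.26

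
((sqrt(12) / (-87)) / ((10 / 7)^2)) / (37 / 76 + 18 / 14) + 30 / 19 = 30 / 19 - 13034 * sqrt(3) / 2051025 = 1.57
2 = 2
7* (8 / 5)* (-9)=-504 / 5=-100.80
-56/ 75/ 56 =-1/ 75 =-0.01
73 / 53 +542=28799 / 53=543.38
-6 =-6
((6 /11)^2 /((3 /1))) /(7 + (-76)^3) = -4 /17705083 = -0.00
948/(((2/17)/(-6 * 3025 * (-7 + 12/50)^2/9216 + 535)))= 22949343817/6400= 3585834.97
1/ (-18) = -1/ 18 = -0.06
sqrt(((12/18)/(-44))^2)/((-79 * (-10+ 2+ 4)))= 1/20856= 0.00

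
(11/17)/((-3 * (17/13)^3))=-24167/250563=-0.10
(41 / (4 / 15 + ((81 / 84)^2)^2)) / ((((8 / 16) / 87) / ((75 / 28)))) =176181264000 / 10430239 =16891.39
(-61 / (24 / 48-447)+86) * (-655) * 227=-11436850200 / 893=-12807223.07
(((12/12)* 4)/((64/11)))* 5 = 55/16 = 3.44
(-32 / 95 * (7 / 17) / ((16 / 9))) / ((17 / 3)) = -378 / 27455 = -0.01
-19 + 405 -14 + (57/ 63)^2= 372.82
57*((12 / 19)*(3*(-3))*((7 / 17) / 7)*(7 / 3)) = -756 / 17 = -44.47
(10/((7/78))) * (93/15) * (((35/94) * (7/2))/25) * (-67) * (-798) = 452482758/235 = 1925458.54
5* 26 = 130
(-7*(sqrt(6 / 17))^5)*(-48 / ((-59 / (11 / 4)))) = -33264*sqrt(102) / 289867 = -1.16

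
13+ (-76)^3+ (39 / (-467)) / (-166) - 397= -34060065881 / 77522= -439360.00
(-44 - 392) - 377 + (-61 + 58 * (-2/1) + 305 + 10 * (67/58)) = -19530/29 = -673.45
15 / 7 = 2.14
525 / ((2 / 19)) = 9975 / 2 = 4987.50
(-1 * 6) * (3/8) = -2.25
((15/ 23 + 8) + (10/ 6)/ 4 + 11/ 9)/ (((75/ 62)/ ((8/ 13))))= 1056604/ 201825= 5.24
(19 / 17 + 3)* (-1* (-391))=1610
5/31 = 0.16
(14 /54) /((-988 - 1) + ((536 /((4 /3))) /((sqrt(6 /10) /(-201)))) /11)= -0.00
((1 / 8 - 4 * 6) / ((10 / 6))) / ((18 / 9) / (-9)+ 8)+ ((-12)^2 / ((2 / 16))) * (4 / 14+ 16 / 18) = 3783643 / 2800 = 1351.30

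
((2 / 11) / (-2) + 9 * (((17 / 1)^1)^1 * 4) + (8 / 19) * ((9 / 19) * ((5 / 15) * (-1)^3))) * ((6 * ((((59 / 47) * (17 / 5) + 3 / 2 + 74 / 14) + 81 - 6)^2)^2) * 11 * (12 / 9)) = 15610017720858190551511369067 / 5286896479051250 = 2952586225720.74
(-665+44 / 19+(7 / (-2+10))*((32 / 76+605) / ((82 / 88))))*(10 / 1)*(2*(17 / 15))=-4988854 / 2337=-2134.73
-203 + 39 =-164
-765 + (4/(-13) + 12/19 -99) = -213328/247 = -863.68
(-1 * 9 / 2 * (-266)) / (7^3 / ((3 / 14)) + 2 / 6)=1197 / 1601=0.75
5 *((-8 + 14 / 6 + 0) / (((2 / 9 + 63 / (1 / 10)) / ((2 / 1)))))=-0.09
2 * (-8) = -16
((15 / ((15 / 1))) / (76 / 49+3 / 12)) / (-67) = -196 / 23651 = -0.01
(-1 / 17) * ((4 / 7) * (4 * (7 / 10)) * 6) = -48 / 85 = -0.56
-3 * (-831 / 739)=2493 / 739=3.37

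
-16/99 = -0.16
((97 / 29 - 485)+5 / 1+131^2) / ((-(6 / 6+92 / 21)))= -10160766 / 3277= -3100.63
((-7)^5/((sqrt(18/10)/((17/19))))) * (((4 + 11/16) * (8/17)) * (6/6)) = -420175 * sqrt(5)/38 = -24724.73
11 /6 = 1.83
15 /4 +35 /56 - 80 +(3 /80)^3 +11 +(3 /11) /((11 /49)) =-3928380733 /61952000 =-63.41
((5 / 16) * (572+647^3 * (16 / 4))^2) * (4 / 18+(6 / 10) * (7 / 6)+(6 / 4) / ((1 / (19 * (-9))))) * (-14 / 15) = 11811084640081381221784 / 135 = 87489515852454675716.92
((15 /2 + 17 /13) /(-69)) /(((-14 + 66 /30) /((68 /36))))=19465 /952614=0.02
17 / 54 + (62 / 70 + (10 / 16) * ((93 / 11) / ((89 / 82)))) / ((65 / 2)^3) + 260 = 10175139645161 / 39087798750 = 260.31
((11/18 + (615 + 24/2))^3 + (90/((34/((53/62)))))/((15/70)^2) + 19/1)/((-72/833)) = -37230271341860023/13017024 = -2860121587.07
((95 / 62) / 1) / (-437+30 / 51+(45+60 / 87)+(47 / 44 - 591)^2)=45336280 / 10285602828251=0.00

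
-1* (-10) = 10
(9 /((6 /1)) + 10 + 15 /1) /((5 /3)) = 159 /10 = 15.90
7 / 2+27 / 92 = 349 / 92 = 3.79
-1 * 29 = -29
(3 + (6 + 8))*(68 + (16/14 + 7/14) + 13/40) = 333047/280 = 1189.45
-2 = -2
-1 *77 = -77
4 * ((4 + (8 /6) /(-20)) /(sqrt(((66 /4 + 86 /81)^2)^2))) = 2064528 /40470125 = 0.05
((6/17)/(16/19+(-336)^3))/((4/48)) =-171/1531547102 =-0.00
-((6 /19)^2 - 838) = 302482 /361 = 837.90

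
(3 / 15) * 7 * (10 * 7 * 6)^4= 43563744000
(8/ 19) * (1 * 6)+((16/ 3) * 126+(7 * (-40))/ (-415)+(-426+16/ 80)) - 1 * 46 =1603817/ 7885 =203.40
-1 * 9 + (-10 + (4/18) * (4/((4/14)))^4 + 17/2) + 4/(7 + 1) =76742/9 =8526.89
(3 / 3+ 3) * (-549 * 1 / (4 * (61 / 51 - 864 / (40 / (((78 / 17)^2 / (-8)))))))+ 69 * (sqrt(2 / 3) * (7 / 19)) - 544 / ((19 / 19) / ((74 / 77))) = -210431423 / 395351+ 161 * sqrt(6) / 19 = -511.51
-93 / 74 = -1.26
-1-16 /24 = -5 /3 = -1.67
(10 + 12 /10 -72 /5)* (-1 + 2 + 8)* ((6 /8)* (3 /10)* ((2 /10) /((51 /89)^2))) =-142578 /36125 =-3.95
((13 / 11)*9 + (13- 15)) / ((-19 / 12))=-5.45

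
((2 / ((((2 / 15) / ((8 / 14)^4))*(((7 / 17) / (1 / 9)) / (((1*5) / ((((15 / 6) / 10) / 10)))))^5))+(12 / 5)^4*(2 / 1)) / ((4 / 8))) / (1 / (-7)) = -726966849880764183614464 / 70917861301875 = -10250828726.86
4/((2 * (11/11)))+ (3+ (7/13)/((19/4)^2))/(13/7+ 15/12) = 1213930/408291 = 2.97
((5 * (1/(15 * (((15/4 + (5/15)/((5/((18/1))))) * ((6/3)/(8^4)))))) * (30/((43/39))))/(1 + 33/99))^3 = 2359010787328000000/105823817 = 22291870149.87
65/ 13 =5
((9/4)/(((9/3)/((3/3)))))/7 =3/28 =0.11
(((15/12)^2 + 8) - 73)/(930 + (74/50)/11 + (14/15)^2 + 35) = -358875/5464832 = -0.07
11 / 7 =1.57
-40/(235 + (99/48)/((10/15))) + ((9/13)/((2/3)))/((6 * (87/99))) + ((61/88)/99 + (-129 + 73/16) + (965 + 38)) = 878.60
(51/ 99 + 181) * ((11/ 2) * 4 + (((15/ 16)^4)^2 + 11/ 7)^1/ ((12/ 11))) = 4354.09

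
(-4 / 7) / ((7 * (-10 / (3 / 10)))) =3 / 1225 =0.00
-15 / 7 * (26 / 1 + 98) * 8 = -14880 / 7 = -2125.71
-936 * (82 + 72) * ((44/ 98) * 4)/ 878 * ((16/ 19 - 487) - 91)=9935722368/ 58387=170170.11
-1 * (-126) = 126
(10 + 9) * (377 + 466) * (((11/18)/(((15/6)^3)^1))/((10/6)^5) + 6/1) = 37558871946/390625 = 96150.71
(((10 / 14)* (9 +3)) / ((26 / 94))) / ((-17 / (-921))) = 2597220 / 1547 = 1678.88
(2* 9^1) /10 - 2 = -1 /5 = -0.20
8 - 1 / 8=63 / 8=7.88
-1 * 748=-748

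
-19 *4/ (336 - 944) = 1/ 8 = 0.12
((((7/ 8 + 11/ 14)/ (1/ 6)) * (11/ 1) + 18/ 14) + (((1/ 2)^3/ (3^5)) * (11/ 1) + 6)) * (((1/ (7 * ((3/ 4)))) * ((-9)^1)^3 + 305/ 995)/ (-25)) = 61403461151/ 94779720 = 647.85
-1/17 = -0.06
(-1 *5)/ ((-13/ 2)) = 10/ 13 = 0.77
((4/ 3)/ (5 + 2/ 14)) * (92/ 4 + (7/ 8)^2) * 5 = 5915/ 192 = 30.81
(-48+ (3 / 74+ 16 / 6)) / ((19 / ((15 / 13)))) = -50275 / 18278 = -2.75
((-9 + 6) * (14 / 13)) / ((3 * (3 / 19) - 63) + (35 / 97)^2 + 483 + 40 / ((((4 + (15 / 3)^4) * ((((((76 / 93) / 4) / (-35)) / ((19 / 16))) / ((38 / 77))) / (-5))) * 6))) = -14842998588 / 1956807935017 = -0.01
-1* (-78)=78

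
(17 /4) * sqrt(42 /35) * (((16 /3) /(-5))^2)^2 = 278528 * sqrt(30) /253125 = 6.03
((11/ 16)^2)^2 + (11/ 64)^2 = 16577/ 65536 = 0.25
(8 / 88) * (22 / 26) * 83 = 83 / 13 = 6.38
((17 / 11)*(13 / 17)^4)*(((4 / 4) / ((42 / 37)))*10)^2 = 41.01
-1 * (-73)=73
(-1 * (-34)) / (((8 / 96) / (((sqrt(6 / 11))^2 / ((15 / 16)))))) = 13056 / 55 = 237.38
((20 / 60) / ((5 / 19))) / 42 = 19 / 630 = 0.03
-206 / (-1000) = 103 / 500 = 0.21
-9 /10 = -0.90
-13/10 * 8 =-52/5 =-10.40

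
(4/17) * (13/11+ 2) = 140/187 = 0.75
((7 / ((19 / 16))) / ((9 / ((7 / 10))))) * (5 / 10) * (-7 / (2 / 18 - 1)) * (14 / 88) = 2401 / 8360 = 0.29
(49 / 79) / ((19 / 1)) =49 / 1501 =0.03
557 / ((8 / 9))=5013 / 8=626.62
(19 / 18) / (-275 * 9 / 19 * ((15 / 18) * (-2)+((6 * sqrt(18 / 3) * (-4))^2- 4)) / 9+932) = -361 / 16760406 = -0.00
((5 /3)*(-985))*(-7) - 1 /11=379222 /33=11491.58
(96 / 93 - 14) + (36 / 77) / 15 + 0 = -154398 / 11935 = -12.94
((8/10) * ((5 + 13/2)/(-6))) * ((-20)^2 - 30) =-1702/3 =-567.33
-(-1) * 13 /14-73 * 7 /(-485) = 13459 /6790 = 1.98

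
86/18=43/9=4.78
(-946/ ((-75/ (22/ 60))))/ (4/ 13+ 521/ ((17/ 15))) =1149863/ 114370875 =0.01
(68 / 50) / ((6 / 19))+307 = 311.31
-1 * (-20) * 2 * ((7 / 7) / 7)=40 / 7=5.71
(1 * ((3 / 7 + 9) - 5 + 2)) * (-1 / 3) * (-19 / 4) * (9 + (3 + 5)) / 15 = 323 / 28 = 11.54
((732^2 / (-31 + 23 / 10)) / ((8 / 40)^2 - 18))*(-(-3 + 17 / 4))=-167445000 / 128863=-1299.40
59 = 59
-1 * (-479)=479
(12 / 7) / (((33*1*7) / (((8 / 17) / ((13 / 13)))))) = 32 / 9163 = 0.00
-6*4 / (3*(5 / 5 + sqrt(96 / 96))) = -4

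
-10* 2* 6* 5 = -600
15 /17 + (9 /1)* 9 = 81.88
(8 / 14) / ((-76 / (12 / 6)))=-2 / 133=-0.02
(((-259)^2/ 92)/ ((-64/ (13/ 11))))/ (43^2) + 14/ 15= 1663503653/ 1796340480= 0.93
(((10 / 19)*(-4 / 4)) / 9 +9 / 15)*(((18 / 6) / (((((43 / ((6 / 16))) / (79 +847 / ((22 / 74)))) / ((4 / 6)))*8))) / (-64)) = -28243 / 522880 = -0.05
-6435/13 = -495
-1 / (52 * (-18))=0.00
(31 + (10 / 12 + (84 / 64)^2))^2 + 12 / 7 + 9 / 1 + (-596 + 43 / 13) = 29200065091 / 53673984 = 544.03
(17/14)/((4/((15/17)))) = 15/56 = 0.27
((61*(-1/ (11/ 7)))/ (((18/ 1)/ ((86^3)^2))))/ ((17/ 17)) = -86375104701536/ 99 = -872475805066.02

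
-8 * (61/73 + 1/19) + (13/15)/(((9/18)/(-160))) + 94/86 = -283.35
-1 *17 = -17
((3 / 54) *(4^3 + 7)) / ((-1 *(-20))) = 71 / 360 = 0.20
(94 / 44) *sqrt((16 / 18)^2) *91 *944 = 16149952 / 99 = 163130.83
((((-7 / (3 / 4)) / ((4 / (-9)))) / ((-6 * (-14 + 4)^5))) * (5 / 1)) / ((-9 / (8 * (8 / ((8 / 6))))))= -7 / 7500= -0.00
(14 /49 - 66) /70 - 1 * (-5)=4.06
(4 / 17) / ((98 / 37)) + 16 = 13402 / 833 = 16.09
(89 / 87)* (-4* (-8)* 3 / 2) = 1424 / 29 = 49.10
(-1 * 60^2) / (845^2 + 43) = -900 / 178517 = -0.01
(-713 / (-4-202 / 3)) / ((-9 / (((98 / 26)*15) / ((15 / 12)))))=-50.23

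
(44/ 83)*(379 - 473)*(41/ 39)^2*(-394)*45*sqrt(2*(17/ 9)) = 13696653520*sqrt(34)/ 42081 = 1897876.19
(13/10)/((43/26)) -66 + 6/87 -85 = -936154/6235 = -150.14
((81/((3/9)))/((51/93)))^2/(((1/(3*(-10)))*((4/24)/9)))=-91928664180/289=-318092263.60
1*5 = 5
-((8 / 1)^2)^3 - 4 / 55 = -14417924 / 55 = -262144.07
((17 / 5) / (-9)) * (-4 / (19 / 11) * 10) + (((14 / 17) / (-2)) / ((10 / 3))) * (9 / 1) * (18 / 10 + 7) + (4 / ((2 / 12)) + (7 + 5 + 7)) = 3049807 / 72675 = 41.97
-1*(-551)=551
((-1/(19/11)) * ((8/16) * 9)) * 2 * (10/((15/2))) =-132/19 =-6.95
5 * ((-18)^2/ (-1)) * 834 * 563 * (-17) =12931186680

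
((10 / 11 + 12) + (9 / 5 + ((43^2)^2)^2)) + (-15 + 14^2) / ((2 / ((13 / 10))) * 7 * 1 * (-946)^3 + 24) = 76192421781276129337939577 / 6518747110040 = 11688200277615.71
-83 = -83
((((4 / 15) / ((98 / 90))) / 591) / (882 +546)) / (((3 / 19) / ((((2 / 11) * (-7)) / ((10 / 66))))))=-38 / 2461515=-0.00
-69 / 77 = -0.90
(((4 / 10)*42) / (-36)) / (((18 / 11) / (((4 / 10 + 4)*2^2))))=-3388 / 675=-5.02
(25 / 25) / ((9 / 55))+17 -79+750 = 6247 / 9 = 694.11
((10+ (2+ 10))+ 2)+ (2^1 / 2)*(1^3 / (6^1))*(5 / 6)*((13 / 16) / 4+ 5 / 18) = 499049 / 20736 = 24.07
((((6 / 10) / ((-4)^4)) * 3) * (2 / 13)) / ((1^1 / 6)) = 27 / 4160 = 0.01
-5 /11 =-0.45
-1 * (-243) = 243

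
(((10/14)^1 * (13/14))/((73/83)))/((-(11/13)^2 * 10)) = -182351/1731268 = -0.11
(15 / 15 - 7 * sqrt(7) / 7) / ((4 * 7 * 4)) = -0.01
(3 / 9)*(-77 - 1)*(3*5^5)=-243750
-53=-53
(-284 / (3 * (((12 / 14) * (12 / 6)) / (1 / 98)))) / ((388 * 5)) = -71 / 244440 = -0.00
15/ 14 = 1.07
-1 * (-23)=23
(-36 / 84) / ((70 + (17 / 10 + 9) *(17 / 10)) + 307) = -100 / 92211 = -0.00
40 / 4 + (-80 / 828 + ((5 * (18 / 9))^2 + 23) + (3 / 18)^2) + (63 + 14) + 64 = 75605 / 276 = 273.93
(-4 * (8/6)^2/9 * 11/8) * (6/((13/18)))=-352/39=-9.03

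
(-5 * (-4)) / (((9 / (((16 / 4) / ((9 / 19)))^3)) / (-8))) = -70236160 / 6561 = -10705.10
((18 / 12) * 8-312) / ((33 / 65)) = -6500 / 11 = -590.91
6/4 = 3/2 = 1.50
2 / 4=1 / 2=0.50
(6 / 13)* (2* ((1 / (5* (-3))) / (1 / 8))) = -32 / 65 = -0.49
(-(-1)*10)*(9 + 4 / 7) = 670 / 7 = 95.71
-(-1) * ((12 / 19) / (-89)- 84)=-142056 / 1691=-84.01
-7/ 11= -0.64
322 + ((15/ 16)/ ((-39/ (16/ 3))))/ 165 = 414413/ 1287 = 322.00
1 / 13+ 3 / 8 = 47 / 104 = 0.45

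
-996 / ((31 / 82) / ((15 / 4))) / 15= -20418 / 31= -658.65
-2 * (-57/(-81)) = -38/27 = -1.41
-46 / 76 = -23 / 38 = -0.61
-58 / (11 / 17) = -986 / 11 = -89.64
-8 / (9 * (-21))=8 / 189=0.04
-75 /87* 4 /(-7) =100 /203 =0.49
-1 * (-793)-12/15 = 792.20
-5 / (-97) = 5 / 97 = 0.05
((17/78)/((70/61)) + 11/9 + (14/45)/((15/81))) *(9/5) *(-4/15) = -253247/170625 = -1.48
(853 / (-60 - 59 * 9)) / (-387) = 853 / 228717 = 0.00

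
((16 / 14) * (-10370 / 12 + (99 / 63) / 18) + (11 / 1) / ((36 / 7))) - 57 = -1838759 / 1764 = -1042.38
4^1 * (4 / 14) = 8 / 7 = 1.14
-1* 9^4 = -6561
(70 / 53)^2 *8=13.96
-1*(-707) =707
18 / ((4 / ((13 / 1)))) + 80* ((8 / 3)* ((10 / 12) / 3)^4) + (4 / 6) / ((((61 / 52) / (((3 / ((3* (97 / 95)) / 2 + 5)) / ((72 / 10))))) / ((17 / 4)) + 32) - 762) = 2635826856863 / 44100076428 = 59.77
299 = 299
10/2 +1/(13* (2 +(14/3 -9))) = 452/91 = 4.97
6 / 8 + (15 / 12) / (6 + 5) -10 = -9.14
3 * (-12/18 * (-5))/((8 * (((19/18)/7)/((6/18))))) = 105/38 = 2.76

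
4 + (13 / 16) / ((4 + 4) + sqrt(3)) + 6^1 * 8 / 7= 9363 / 854 - 13 * sqrt(3) / 976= 10.94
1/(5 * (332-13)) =1/1595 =0.00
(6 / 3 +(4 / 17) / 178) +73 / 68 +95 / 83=2119487 / 502316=4.22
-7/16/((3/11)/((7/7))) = -77/48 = -1.60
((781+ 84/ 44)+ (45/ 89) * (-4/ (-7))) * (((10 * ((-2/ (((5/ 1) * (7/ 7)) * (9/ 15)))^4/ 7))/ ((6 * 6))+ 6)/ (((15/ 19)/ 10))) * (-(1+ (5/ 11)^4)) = -95456385307960384/ 1536025039857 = -62145.07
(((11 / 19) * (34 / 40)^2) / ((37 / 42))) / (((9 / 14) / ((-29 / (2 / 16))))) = -9034718 / 52725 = -171.36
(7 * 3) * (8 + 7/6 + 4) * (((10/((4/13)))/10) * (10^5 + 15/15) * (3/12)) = 718907189/32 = 22465849.66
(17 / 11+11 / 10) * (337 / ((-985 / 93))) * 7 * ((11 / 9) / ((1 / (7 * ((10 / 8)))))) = -49654591 / 7880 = -6301.34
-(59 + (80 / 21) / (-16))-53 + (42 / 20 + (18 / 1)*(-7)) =-49489 / 210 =-235.66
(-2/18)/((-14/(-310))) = -2.46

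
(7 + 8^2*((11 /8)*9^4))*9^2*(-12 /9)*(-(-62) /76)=-966525750 /19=-50869776.32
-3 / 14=-0.21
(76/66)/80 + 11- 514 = -663941/1320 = -502.99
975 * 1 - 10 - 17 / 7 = 6738 / 7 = 962.57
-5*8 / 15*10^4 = -80000 / 3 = -26666.67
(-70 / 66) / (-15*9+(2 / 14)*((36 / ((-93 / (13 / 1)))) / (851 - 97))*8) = 220255 / 28036899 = 0.01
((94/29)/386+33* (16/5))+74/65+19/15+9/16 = 1896024047/17462640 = 108.58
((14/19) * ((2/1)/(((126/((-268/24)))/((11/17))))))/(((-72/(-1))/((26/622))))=-0.00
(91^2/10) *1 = 8281/10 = 828.10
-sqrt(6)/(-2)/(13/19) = 1.79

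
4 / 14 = 2 / 7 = 0.29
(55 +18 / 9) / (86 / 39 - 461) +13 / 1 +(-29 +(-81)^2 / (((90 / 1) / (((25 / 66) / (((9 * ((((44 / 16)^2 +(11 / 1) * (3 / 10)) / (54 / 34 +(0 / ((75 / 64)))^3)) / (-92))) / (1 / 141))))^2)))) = -16.12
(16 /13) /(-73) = -16 /949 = -0.02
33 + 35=68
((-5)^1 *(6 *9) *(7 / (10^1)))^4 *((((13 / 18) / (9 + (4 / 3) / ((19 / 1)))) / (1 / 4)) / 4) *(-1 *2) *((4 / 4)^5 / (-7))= 15008070987 / 517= 29029150.85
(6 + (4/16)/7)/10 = 169/280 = 0.60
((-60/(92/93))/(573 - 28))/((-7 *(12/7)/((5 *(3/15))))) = 93/10028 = 0.01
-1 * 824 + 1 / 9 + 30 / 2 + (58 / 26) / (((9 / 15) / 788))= 248140 / 117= 2120.85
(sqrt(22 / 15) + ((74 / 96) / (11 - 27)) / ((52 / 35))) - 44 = -1758479 / 39936 + sqrt(330) / 15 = -42.82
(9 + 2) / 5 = 11 / 5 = 2.20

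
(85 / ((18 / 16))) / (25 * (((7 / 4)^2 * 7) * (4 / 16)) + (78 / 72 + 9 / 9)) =8704 / 15675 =0.56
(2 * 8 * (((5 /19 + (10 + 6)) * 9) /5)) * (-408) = -18154368 /95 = -191098.61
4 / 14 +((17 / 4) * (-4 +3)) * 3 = -349 / 28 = -12.46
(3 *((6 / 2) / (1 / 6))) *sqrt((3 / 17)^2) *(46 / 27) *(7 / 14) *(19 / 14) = 1311 / 119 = 11.02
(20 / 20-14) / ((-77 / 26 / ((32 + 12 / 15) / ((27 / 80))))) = 426.61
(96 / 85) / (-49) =-96 / 4165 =-0.02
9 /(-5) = -9 /5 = -1.80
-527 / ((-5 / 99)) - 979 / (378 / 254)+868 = 10059292 / 945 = 10644.75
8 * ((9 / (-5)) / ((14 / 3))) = -108 / 35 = -3.09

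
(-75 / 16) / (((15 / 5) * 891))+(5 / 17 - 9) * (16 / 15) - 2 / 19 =-216265879 / 23023440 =-9.39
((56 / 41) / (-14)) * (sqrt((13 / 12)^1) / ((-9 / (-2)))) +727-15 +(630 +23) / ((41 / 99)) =93839 / 41-4 * sqrt(39) / 1107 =2288.73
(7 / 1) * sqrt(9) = 21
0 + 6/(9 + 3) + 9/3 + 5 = 17/2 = 8.50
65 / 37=1.76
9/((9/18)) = 18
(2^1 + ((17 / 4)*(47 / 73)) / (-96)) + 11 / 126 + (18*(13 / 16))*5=44258597 / 588672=75.18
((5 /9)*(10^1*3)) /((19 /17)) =850 /57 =14.91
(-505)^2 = 255025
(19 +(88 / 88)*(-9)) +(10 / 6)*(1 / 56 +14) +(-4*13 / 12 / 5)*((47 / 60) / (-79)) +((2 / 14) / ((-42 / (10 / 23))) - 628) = -95295013381 / 160259400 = -594.63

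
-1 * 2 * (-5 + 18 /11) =6.73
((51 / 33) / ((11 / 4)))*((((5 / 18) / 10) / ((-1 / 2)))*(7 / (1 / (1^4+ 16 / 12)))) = -0.51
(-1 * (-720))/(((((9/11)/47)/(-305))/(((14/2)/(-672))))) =788425/6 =131404.17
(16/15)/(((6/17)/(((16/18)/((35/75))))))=1088/189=5.76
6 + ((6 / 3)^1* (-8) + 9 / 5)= -41 / 5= -8.20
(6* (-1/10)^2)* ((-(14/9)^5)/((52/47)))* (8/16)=-1579858/6396975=-0.25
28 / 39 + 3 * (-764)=-2291.28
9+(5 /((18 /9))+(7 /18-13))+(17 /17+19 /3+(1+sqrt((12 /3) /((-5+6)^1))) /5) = 307 /45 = 6.82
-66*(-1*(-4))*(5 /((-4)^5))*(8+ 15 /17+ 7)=22275 /1088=20.47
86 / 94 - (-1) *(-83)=-3858 / 47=-82.09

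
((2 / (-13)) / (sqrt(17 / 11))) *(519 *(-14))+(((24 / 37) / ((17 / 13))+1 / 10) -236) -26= -1644231 / 6290+14532 *sqrt(187) / 221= 637.79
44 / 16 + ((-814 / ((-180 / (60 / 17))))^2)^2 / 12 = 439256710849 / 81182412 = 5410.74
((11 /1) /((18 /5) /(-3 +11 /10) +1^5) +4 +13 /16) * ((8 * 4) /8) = -2035 /68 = -29.93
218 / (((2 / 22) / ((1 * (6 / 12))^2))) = 1199 / 2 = 599.50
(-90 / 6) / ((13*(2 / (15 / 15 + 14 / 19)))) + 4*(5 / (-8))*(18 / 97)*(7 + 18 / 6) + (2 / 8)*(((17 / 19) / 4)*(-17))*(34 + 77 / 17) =-16203755 / 383344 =-42.27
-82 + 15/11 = -887/11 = -80.64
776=776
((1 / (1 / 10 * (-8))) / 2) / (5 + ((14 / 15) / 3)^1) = -225 / 1912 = -0.12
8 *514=4112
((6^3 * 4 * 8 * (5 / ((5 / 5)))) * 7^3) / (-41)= -11854080 / 41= -289123.90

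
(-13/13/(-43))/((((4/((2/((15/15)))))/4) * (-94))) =-1/2021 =-0.00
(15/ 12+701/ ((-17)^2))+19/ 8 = 13989/ 2312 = 6.05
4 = 4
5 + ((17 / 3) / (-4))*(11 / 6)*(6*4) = -172 / 3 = -57.33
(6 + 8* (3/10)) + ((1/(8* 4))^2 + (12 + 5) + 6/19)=25.72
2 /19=0.11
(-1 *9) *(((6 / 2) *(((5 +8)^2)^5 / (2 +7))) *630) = -260552549594610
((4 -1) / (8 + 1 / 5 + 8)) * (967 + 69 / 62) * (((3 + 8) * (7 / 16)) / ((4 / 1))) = 23108855 / 107136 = 215.70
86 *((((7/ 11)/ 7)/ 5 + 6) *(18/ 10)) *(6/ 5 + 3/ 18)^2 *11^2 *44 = 5790012866/ 625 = 9264020.59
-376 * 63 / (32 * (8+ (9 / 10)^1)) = -14805 / 178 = -83.17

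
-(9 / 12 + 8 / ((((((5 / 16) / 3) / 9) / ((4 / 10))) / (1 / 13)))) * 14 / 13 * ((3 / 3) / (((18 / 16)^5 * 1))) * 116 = -126931632128 / 83160675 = -1526.34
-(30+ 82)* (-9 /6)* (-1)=-168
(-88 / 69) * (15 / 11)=-40 / 23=-1.74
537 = 537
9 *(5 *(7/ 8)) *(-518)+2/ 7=-571087/ 28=-20395.96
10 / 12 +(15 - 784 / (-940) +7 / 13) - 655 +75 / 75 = -11672437 / 18330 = -636.79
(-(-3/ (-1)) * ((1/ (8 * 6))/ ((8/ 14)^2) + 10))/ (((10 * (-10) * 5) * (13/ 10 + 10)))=7729/ 1446400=0.01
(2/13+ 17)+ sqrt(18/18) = 236/13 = 18.15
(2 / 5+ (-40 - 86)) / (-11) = 628 / 55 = 11.42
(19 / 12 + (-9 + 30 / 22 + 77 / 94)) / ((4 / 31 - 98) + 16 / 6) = 52979 / 963688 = 0.05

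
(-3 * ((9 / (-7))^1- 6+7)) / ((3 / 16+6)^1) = 32 / 231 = 0.14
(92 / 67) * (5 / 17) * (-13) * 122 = -729560 / 1139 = -640.53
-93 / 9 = -10.33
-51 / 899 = -0.06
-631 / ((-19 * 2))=631 / 38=16.61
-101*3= -303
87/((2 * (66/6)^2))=87/242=0.36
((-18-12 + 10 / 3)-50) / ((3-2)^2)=-230 / 3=-76.67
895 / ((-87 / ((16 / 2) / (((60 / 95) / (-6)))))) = 68020 / 87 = 781.84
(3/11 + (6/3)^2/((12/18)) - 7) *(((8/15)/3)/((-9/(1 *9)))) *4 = 0.52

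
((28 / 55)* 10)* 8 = 448 / 11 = 40.73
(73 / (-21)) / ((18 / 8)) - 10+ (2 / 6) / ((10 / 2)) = -10847 / 945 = -11.48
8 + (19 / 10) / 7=579 / 70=8.27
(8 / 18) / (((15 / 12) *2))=8 / 45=0.18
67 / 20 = 3.35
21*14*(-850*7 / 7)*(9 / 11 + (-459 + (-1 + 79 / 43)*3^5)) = 30110950800 / 473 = 63659515.43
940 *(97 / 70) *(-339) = -3091002 / 7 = -441571.71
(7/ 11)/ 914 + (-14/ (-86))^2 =505589/ 18589846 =0.03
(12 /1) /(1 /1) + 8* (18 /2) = 84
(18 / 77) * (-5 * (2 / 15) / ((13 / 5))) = -60 / 1001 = -0.06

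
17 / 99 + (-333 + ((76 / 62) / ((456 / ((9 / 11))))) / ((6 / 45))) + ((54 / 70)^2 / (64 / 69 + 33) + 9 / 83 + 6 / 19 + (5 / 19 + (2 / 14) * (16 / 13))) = -479123300925097123 / 1443442284484200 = -331.93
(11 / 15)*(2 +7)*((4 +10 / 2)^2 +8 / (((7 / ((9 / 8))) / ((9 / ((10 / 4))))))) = 98901 / 175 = 565.15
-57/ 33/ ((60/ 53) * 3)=-1007/ 1980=-0.51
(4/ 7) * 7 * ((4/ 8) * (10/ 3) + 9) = 42.67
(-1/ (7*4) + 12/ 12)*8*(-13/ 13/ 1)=-54/ 7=-7.71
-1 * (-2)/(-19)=-2/19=-0.11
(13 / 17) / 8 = 13 / 136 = 0.10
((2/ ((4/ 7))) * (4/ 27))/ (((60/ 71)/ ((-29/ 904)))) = -14413/ 732240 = -0.02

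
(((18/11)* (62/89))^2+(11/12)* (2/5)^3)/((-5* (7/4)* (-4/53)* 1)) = 25870980206/12579538125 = 2.06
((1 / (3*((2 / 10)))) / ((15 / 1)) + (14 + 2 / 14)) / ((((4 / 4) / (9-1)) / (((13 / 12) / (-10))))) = -11674 / 945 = -12.35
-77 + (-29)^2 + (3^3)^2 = 1493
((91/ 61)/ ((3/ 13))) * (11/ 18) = 13013/ 3294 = 3.95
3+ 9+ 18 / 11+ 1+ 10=271 / 11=24.64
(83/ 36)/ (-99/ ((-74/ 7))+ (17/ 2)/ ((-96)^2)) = 0.25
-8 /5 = -1.60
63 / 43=1.47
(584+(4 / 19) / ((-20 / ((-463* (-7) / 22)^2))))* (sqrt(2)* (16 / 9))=7265884* sqrt(2) / 11495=893.91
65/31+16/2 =313/31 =10.10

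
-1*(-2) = 2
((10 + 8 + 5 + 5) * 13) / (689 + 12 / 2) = 364 / 695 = 0.52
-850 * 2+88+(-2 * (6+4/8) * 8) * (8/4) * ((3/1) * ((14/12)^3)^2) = -3096301/972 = -3185.49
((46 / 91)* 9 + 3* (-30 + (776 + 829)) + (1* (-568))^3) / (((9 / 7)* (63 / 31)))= -516936126613 / 7371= -70131071.31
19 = 19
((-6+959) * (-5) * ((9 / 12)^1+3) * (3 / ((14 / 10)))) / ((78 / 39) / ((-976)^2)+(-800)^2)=-14184452000 / 237085582223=-0.06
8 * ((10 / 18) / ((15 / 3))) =8 / 9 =0.89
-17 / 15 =-1.13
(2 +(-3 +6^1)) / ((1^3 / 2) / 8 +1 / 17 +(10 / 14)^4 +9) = 3265360 / 6126881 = 0.53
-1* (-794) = 794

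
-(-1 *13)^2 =-169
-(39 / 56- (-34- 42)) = -4295 / 56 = -76.70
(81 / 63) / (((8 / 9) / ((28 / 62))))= 81 / 124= 0.65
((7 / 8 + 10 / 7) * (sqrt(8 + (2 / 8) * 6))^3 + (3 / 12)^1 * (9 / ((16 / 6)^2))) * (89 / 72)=801 / 2048 + 72713 * sqrt(38) / 5376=83.77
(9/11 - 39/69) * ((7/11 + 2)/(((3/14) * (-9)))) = -25984/75141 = -0.35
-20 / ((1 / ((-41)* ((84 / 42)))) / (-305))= -500200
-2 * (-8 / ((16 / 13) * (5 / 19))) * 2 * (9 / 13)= 342 / 5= 68.40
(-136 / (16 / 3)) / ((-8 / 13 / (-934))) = -38702.62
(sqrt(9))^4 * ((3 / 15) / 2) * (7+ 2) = 729 / 10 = 72.90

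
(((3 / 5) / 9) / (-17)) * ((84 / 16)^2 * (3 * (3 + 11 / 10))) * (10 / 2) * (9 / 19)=-162729 / 51680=-3.15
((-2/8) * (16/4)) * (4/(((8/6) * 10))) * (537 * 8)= -6444/5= -1288.80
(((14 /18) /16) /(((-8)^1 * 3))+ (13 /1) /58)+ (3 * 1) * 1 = 322933 /100224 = 3.22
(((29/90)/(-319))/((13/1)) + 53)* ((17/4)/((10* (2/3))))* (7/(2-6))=-81170971/1372800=-59.13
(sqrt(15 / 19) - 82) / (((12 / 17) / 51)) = -5860.30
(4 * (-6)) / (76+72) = -6 / 37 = -0.16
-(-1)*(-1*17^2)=-289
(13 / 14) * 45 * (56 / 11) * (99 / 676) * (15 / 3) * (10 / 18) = 1125 / 13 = 86.54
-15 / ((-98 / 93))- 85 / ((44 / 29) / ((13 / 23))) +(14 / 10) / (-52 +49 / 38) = -8341058133 / 477780380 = -17.46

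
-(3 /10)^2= -9 /100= -0.09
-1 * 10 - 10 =-20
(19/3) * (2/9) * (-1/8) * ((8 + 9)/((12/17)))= -5491/1296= -4.24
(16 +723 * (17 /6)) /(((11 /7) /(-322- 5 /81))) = -423115.92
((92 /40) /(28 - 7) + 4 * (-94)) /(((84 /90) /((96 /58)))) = -947244 /1421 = -666.60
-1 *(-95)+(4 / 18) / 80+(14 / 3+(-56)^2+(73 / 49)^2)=2798701681 / 864360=3237.89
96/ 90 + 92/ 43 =2068/ 645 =3.21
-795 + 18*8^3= 8421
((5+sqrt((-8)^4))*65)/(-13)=-345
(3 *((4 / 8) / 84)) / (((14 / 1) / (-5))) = -5 / 784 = -0.01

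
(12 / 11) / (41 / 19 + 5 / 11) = 38 / 91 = 0.42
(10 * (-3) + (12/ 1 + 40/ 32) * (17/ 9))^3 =-5735339/ 46656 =-122.93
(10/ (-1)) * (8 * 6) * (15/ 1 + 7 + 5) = -12960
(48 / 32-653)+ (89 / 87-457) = -192701 / 174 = -1107.48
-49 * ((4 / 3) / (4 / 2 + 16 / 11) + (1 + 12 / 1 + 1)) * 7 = -281260 / 57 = -4934.39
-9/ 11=-0.82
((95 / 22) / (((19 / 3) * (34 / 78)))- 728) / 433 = -271687 / 161942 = -1.68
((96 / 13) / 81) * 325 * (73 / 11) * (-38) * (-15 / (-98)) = -5548000 / 4851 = -1143.68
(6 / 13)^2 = 36 / 169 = 0.21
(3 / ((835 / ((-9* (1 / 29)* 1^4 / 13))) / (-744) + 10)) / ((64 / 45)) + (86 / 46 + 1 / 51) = 1380059155 / 716477784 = 1.93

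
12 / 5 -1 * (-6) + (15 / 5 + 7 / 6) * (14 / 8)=1883 / 120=15.69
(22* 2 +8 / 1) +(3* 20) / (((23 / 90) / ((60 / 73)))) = 244.97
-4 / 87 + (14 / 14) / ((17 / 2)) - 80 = -79.93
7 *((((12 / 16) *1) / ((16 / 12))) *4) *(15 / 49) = 135 / 28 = 4.82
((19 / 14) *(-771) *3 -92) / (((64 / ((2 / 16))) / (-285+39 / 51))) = 6830485 / 3808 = 1793.72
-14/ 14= -1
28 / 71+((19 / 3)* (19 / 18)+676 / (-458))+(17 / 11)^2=849040409 / 106236306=7.99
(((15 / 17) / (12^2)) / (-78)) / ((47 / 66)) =-55 / 498576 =-0.00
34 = 34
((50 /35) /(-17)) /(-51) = 10 /6069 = 0.00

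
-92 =-92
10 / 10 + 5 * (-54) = -269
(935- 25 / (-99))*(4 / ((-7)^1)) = -370360 / 693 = -534.43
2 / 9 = 0.22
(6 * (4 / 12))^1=2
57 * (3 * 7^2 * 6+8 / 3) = 50426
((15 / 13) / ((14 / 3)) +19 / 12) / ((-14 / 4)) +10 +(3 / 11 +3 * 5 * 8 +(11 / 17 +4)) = 96055247 / 714714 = 134.40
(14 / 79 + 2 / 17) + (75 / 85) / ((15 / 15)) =93 / 79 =1.18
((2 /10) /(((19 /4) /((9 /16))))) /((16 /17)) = 153 /6080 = 0.03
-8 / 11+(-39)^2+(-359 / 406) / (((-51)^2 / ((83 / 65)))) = 1147872914203 / 755044290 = 1520.27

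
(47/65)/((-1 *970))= -47/63050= -0.00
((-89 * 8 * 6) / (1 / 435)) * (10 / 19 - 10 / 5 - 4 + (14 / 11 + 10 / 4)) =660632760 / 209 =3160922.30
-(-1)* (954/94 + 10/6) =11.82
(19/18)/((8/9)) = 19/16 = 1.19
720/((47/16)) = 11520/47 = 245.11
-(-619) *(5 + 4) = 5571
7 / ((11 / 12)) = 84 / 11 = 7.64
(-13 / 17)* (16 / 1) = -12.24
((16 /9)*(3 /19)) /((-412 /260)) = -1040 /5871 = -0.18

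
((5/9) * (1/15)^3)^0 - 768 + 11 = -756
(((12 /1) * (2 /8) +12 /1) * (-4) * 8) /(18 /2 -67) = 240 /29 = 8.28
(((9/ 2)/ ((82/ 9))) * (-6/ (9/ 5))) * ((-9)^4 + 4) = -886275/ 82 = -10808.23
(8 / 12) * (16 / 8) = 4 / 3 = 1.33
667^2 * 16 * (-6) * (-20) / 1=854186880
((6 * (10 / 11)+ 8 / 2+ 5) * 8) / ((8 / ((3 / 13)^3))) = 4293 / 24167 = 0.18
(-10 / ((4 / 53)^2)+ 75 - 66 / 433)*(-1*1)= 5822213 / 3464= 1680.78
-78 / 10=-39 / 5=-7.80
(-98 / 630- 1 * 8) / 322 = -367 / 14490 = -0.03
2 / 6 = 1 / 3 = 0.33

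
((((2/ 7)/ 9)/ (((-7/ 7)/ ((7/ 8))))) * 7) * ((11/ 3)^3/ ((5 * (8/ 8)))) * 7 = -65219/ 4860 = -13.42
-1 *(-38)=38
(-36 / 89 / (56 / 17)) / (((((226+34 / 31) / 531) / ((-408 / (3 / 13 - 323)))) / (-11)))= 3.99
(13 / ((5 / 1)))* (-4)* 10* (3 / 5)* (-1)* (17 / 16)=663 / 10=66.30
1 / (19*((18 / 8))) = 4 / 171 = 0.02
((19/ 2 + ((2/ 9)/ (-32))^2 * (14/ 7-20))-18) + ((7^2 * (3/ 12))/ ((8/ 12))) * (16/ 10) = 120379/ 5760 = 20.90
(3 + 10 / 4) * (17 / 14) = 187 / 28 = 6.68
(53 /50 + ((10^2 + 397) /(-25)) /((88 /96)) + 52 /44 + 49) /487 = 3251 /53570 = 0.06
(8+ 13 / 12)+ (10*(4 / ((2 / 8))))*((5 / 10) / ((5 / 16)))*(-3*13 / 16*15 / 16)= -6911 / 12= -575.92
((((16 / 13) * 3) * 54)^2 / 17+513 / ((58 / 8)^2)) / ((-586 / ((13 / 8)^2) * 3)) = -118204371 / 33512168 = -3.53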